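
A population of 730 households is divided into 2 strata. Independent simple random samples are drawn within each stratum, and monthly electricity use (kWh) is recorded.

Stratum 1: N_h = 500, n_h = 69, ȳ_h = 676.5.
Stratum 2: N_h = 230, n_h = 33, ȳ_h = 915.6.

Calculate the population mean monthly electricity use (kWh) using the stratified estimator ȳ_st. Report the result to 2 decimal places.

ȳ_st ≈ 751.83

N = Σ N_h = 730. Stratum weights W_h = N_h/N.
ȳ_st = (500·676.5 + 230·915.6) / 730 = 751.8329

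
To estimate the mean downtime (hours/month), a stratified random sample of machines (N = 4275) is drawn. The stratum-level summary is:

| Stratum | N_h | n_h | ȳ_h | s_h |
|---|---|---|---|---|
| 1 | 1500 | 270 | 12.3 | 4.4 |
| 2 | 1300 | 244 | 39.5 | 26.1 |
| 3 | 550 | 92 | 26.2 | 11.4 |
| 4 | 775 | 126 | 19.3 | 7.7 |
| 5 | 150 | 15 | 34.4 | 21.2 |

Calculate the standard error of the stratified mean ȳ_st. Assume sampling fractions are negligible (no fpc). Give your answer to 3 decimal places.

SE(ȳ_st) ≈ 0.585

V̂(ȳ_st) = Σ W_h² s_h²/n_h, with W_h = N_h/N and N = 4275:
  stratum 1: (1500/4275)²·4.4²/270 = 0.00882779
  stratum 2: (1300/4275)²·26.1²/244 = 0.25817
  stratum 3: (550/4275)²·11.4²/92 = 0.0233816
  stratum 4: (775/4275)²·7.7²/126 = 0.0154647
  stratum 5: (150/4275)²·21.2²/15 = 0.0368885
V̂(ȳ_st) = 0.342733
SE(ȳ_st) = √0.342733 = 0.585434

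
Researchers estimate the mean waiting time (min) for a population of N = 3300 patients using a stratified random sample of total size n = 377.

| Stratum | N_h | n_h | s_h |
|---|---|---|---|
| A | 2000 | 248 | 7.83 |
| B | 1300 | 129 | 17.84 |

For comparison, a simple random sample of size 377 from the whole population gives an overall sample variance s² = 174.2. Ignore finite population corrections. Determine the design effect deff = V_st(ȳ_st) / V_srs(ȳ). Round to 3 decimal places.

deff ≈ 1.025

V̂(ȳ_st) = Σ W_h² s_h²/n_h, with W_h = N_h/N and N = 3300:
  stratum A: (2000/3300)²·7.83²/248 = 0.0908038
  stratum B: (1300/3300)²·17.84²/129 = 0.382877
V_st = 0.47368
V_srs = s²/n = 174.2/377 = 0.462069
deff = V_st / V_srs = 0.47368/0.462069 = 1.0251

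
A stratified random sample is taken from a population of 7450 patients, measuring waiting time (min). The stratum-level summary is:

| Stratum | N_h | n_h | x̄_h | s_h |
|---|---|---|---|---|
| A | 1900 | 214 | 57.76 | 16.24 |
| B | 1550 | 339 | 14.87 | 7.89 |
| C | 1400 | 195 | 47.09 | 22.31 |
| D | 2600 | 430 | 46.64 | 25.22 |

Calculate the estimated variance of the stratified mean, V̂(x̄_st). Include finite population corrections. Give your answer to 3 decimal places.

V̂(x̄_st) ≈ 0.305

V̂(x̄_st) = Σ W_h² (1 − n_h/N_h) s_h²/n_h, with W_h = N_h/N and N = 7450:
  stratum A: (1900/7450)²·(1 − 214/1900)·16.24²/214 = 0.0711307
  stratum B: (1550/7450)²·(1 − 339/1550)·7.89²/339 = 0.00621037
  stratum C: (1400/7450)²·(1 − 195/1400)·22.31²/195 = 0.0775831
  stratum D: (2600/7450)²·(1 − 430/2600)·25.22²/430 = 0.150363
V̂(x̄_st) = 0.305288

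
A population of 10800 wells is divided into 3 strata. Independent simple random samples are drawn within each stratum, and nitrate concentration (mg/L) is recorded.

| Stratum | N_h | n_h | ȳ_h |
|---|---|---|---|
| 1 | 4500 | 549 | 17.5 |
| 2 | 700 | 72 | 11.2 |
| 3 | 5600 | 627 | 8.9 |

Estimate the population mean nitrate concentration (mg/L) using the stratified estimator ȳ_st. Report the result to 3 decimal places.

ȳ_st ≈ 12.632

N = Σ N_h = 10800. Stratum weights W_h = N_h/N.
ȳ_st = (4500·17.5 + 700·11.2 + 5600·8.9) / 10800 = 12.63241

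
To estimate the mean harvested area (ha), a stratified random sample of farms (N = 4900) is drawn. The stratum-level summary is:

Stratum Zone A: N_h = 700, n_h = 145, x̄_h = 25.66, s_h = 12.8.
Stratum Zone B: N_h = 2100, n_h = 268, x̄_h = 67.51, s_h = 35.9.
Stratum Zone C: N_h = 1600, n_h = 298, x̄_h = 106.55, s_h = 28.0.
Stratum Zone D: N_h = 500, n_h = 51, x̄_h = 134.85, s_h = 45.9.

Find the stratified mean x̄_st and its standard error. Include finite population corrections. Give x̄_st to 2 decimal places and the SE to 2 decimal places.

x̄_st ≈ 81.15, SE ≈ 1.18

x̄_st = Σ W_h x̄_h = (700·25.66 + 2100·67.51 + 1600·106.55 + 500·134.85)/4900 = 81.15061
V̂(x̄_st) = Σ W_h² (1 − n_h/N_h) s_h²/n_h, with W_h = N_h/N and N = 4900:
  stratum Zone A: (700/4900)²·(1 − 145/700)·12.8²/145 = 0.0182831
  stratum Zone B: (2100/4900)²·(1 − 268/2100)·35.9²/268 = 0.77056
  stratum Zone C: (1600/4900)²·(1 − 298/1600)·28.0²/298 = 0.228265
  stratum Zone D: (500/4900)²·(1 − 51/500)·45.9²/51 = 0.38626
V̂(x̄_st) = 1.40337
SE(x̄_st) = √1.40337 = 1.18464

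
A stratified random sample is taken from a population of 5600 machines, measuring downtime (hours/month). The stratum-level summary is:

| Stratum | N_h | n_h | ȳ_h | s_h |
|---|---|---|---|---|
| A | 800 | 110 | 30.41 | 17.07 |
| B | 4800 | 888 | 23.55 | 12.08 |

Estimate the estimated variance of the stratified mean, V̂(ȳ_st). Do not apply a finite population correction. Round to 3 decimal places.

V̂(ȳ_st) = Σ W_h² s_h²/n_h, with W_h = N_h/N and N = 5600:
  stratum A: (800/5600)²·17.07²/110 = 0.0540603
  stratum B: (4800/5600)²·12.08²/888 = 0.120733
V̂(ȳ_st) = 0.174794

V̂(ȳ_st) ≈ 0.175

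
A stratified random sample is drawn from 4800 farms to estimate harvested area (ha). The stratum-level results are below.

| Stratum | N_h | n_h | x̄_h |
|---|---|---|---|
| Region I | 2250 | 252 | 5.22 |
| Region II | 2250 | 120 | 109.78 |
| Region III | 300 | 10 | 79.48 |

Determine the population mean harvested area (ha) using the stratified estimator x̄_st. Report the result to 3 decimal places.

N = Σ N_h = 4800. Stratum weights W_h = N_h/N.
x̄_st = (2250·5.22 + 2250·109.78 + 300·79.48) / 4800 = 58.87375

x̄_st ≈ 58.874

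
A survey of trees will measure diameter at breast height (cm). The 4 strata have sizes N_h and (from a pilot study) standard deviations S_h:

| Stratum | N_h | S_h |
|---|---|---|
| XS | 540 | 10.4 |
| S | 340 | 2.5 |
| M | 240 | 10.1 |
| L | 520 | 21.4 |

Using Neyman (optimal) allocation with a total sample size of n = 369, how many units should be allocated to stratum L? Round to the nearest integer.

205

Neyman allocation: n_h = n · N_h S_h / Σ N_i S_i, with n = 369.
  stratum XS: N_h·S_h = 540·10.4 = 5616.00
  stratum S: N_h·S_h = 340·2.5 = 850.00
  stratum M: N_h·S_h = 240·10.1 = 2424.00
  stratum L: N_h·S_h = 520·21.4 = 11128.00
Σ N_h S_h = 20018.00
n for stratum L = 369·11128.00/20018.00 = 205.127 → 205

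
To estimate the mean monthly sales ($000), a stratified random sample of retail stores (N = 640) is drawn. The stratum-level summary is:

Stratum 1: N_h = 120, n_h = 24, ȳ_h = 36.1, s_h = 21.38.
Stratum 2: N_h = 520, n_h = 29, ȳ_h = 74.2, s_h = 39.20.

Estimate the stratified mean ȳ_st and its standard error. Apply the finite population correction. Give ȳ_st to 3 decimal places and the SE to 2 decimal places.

ȳ_st = Σ W_h ȳ_h = (120·36.1 + 520·74.2)/640 = 67.05625
V̂(ȳ_st) = Σ W_h² (1 − n_h/N_h) s_h²/n_h, with W_h = N_h/N and N = 640:
  stratum 1: (120/640)²·(1 − 24/120)·21.38²/24 = 0.535669
  stratum 2: (520/640)²·(1 − 29/520)·39.20²/29 = 33.0293
V̂(ȳ_st) = 33.5649
SE(ȳ_st) = √33.5649 = 5.79353

ȳ_st ≈ 67.056, SE ≈ 5.79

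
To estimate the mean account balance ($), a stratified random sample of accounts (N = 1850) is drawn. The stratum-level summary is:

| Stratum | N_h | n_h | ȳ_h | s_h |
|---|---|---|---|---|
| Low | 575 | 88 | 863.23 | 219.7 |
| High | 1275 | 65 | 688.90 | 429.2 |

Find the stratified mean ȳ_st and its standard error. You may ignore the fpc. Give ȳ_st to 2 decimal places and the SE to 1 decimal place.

ȳ_st = Σ W_h ȳ_h = (575·863.23 + 1275·688.90)/1850 = 743.08365
V̂(ȳ_st) = Σ W_h² s_h²/n_h, with W_h = N_h/N and N = 1850:
  stratum Low: (575/1850)²·219.7²/88 = 52.987
  stratum High: (1275/1850)²·429.2²/65 = 1346.12
V̂(ȳ_st) = 1399.1
SE(ȳ_st) = √1399.1 = 37.4046

ȳ_st ≈ 743.08, SE ≈ 37.4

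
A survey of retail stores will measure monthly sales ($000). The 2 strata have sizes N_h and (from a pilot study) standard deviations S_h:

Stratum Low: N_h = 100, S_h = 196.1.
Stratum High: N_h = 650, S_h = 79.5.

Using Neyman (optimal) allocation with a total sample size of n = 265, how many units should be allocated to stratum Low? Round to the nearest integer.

73

Neyman allocation: n_h = n · N_h S_h / Σ N_i S_i, with n = 265.
  stratum Low: N_h·S_h = 100·196.1 = 19610.00
  stratum High: N_h·S_h = 650·79.5 = 51675.00
Σ N_h S_h = 71285.00
n for stratum Low = 265·19610.00/71285.00 = 72.900 → 73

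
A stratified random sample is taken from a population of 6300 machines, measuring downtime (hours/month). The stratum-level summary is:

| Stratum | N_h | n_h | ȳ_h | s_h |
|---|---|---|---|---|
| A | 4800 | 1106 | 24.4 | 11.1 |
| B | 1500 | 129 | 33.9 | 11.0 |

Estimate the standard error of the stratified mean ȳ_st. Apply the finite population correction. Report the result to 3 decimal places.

SE(ȳ_st) ≈ 0.314

V̂(ȳ_st) = Σ W_h² (1 − n_h/N_h) s_h²/n_h, with W_h = N_h/N and N = 6300:
  stratum A: (4800/6300)²·(1 − 1106/4800)·11.1²/1106 = 0.0497677
  stratum B: (1500/6300)²·(1 − 129/1500)·11.0²/129 = 0.0486008
V̂(ȳ_st) = 0.0983685
SE(ȳ_st) = √0.0983685 = 0.313638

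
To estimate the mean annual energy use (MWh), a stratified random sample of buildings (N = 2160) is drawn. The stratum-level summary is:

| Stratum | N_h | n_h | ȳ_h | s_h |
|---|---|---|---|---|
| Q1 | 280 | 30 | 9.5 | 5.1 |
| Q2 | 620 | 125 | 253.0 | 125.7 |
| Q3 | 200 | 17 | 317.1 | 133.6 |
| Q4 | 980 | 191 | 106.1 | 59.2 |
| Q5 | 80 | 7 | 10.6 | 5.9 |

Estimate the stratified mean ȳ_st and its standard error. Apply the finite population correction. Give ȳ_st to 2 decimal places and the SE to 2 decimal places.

ȳ_st ≈ 151.74, SE ≈ 4.43

ȳ_st = Σ W_h ȳ_h = (280·9.5 + 620·253.0 + 200·317.1 + 980·106.1 + 80·10.6)/2160 = 151.74352
V̂(ȳ_st) = Σ W_h² (1 − n_h/N_h) s_h²/n_h, with W_h = N_h/N and N = 2160:
  stratum Q1: (280/2160)²·(1 − 30/280)·5.1²/30 = 0.013008
  stratum Q2: (620/2160)²·(1 − 125/620)·125.7²/125 = 8.31476
  stratum Q3: (200/2160)²·(1 − 17/200)·133.6²/17 = 8.2364
  stratum Q4: (980/2160)²·(1 − 191/980)·59.2²/191 = 3.04092
  stratum Q5: (80/2160)²·(1 − 7/80)·5.9²/7 = 0.0062246
V̂(ȳ_st) = 19.6113
SE(ȳ_st) = √19.6113 = 4.42847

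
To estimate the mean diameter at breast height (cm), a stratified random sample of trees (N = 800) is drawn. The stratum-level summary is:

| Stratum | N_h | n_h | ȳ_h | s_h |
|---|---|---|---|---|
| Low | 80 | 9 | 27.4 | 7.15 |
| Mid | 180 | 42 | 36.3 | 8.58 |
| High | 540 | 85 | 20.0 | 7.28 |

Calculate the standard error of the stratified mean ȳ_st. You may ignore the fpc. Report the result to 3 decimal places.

V̂(ȳ_st) = Σ W_h² s_h²/n_h, with W_h = N_h/N and N = 800:
  stratum Low: (80/800)²·7.15²/9 = 0.0568028
  stratum Mid: (180/800)²·8.58²/42 = 0.0887341
  stratum High: (540/800)²·7.28²/85 = 0.284087
V̂(ȳ_st) = 0.429624
SE(ȳ_st) = √0.429624 = 0.655457

SE(ȳ_st) ≈ 0.655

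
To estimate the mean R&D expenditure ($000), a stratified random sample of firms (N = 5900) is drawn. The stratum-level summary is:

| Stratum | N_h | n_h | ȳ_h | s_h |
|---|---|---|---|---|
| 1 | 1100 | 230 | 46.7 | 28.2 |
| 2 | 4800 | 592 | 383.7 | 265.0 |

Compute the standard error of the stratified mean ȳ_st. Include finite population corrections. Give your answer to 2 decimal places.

V̂(ȳ_st) = Σ W_h² (1 − n_h/N_h) s_h²/n_h, with W_h = N_h/N and N = 5900:
  stratum 1: (1100/5900)²·(1 − 230/1100)·28.2²/230 = 0.0950557
  stratum 2: (4800/5900)²·(1 − 592/4800)·265.0²/592 = 68.8308
V̂(ȳ_st) = 68.9259
SE(ȳ_st) = √68.9259 = 8.30216

SE(ȳ_st) ≈ 8.30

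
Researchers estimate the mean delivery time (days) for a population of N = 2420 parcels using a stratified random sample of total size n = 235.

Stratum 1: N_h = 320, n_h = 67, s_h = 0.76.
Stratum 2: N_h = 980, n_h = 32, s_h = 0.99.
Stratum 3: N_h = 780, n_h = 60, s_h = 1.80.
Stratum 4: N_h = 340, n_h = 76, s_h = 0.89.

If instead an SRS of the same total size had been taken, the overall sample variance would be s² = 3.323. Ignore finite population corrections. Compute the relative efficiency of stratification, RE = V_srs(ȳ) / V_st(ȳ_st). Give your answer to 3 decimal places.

V̂(ȳ_st) = Σ W_h² s_h²/n_h, with W_h = N_h/N and N = 2420:
  stratum 1: (320/2420)²·0.76²/67 = 0.000150738
  stratum 2: (980/2420)²·0.99²/32 = 0.00502275
  stratum 3: (780/2420)²·1.80²/60 = 0.00560986
  stratum 4: (340/2420)²·0.89²/76 = 0.000205728
V_st = 0.0109891
V_srs = s²/n = 3.323/235 = 0.0141404
Relative efficiency = V_srs / V_st = 0.0141404/0.0109891 = 1.2868

RE ≈ 1.287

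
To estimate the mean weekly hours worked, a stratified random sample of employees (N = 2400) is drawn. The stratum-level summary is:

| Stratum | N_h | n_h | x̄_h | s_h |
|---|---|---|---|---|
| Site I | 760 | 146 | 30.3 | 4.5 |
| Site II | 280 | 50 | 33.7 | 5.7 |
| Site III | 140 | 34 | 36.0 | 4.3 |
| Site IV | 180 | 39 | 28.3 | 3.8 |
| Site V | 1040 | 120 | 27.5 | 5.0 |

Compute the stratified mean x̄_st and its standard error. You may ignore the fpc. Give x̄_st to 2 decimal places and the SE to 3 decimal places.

x̄_st ≈ 29.67, SE ≈ 0.257

x̄_st = Σ W_h x̄_h = (760·30.3 + 280·33.7 + 140·36.0 + 180·28.3 + 1040·27.5)/2400 = 29.66583
V̂(x̄_st) = Σ W_h² s_h²/n_h, with W_h = N_h/N and N = 2400:
  stratum Site I: (760/2400)²·4.5²/146 = 0.0139084
  stratum Site II: (280/2400)²·5.7²/50 = 0.0088445
  stratum Site III: (140/2400)²·4.3²/34 = 0.00185051
  stratum Site IV: (180/2400)²·3.8²/39 = 0.00208269
  stratum Site V: (1040/2400)²·5.0²/120 = 0.0391204
V̂(x̄_st) = 0.0658065
SE(x̄_st) = √0.0658065 = 0.256528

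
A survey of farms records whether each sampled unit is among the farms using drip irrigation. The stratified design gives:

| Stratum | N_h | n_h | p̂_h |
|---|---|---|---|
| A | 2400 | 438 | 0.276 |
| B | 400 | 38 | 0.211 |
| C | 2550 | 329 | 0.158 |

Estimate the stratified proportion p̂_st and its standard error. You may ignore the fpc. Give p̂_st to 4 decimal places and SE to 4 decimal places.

N = 5350; stratum weights W_h = N_h/N.
p̂_st = Σ W_h p̂_h = (2400·0.276 + 400·0.211 + 2550·0.158)/5350 = 0.21490
V̂(p̂_st) = Σ W_h² p̂_h(1−p̂_h)/(n_h−1):
  stratum A: (2400/5350)²·0.276·0.724/437 = 9.20198e-05
  stratum B: (400/5350)²·0.211·0.789/37 = 2.51519e-05
  stratum C: (2550/5350)²·0.158·0.842/328 = 9.21442e-05
V̂(p̂_st) = 0.000209316; SE = √V̂ = 0.0144678

p̂_st ≈ 0.2149, SE ≈ 0.0145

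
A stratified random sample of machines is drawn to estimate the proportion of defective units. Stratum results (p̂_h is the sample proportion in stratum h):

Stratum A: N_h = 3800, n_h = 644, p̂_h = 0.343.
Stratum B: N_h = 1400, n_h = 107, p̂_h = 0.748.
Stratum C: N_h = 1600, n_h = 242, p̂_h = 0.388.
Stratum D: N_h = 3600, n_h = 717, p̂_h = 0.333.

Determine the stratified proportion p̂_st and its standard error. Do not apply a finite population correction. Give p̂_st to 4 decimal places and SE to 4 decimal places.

p̂_st ≈ 0.4010, SE ≈ 0.0118

N = 10400; stratum weights W_h = N_h/N.
p̂_st = Σ W_h p̂_h = (3800·0.343 + 1400·0.748 + 1600·0.388 + 3600·0.333)/10400 = 0.40098
V̂(p̂_st) = Σ W_h² p̂_h(1−p̂_h)/(n_h−1):
  stratum A: (3800/10400)²·0.343·0.657/643 = 4.67896e-05
  stratum B: (1400/10400)²·0.748·0.252/106 = 3.22245e-05
  stratum C: (1600/10400)²·0.388·0.612/241 = 2.33206e-05
  stratum D: (3600/10400)²·0.333·0.667/716 = 3.71702e-05
V̂(p̂_st) = 0.000139505; SE = √V̂ = 0.0118112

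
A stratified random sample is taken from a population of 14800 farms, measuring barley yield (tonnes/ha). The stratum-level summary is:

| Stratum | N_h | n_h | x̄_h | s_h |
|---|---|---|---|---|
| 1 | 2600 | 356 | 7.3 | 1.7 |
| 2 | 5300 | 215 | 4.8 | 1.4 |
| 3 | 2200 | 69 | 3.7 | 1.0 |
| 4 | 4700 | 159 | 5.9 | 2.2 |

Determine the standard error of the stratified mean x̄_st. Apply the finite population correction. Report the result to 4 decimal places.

V̂(x̄_st) = Σ W_h² (1 − n_h/N_h) s_h²/n_h, with W_h = N_h/N and N = 14800:
  stratum 1: (2600/14800)²·(1 − 356/2600)·1.7²/356 = 0.000216232
  stratum 2: (5300/14800)²·(1 − 215/5300)·1.4²/215 = 0.00112166
  stratum 3: (2200/14800)²·(1 − 69/2200)·1.0²/69 = 0.000310194
  stratum 4: (4700/14800)²·(1 − 159/4700)·2.2²/159 = 0.00296602
V̂(x̄_st) = 0.00461411
SE(x̄_st) = √0.00461411 = 0.0679272

SE(x̄_st) ≈ 0.0679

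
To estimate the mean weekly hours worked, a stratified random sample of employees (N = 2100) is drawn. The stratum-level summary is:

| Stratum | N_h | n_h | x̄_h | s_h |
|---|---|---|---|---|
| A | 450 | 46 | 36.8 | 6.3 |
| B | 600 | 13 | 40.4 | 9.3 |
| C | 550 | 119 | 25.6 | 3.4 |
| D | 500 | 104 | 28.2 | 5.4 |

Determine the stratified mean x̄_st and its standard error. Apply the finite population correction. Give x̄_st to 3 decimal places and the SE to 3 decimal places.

x̄_st ≈ 32.848, SE ≈ 0.765

x̄_st = Σ W_h x̄_h = (450·36.8 + 600·40.4 + 550·25.6 + 500·28.2)/2100 = 32.84762
V̂(x̄_st) = Σ W_h² (1 − n_h/N_h) s_h²/n_h, with W_h = N_h/N and N = 2100:
  stratum A: (450/2100)²·(1 − 46/450)·6.3²/46 = 0.0355696
  stratum B: (600/2100)²·(1 − 13/600)·9.3²/13 = 0.531341
  stratum C: (550/2100)²·(1 − 119/550)·3.4²/119 = 0.0052217
  stratum D: (500/2100)²·(1 − 104/500)·5.4²/104 = 0.0125887
V̂(x̄_st) = 0.584721
SE(x̄_st) = √0.584721 = 0.76467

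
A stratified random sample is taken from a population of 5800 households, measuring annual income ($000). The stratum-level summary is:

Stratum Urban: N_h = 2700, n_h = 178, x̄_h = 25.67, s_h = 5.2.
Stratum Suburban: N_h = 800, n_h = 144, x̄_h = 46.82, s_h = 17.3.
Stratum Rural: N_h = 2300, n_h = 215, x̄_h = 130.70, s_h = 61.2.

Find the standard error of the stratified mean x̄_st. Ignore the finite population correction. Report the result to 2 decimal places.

SE(x̄_st) ≈ 1.68

V̂(x̄_st) = Σ W_h² s_h²/n_h, with W_h = N_h/N and N = 5800:
  stratum Urban: (2700/5800)²·5.2²/178 = 0.0329199
  stratum Suburban: (800/5800)²·17.3²/144 = 0.0395416
  stratum Rural: (2300/5800)²·61.2²/215 = 2.73945
V̂(x̄_st) = 2.81192
SE(x̄_st) = √2.81192 = 1.67688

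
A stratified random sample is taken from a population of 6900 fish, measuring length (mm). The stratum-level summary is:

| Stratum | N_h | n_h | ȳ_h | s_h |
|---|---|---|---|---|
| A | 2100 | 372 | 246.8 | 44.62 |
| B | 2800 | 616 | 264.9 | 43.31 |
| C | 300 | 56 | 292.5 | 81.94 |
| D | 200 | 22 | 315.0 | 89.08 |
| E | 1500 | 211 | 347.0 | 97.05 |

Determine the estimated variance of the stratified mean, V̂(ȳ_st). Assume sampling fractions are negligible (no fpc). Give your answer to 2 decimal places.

V̂(ȳ_st) ≈ 3.64

V̂(ȳ_st) = Σ W_h² s_h²/n_h, with W_h = N_h/N and N = 6900:
  stratum A: (2100/6900)²·44.62²/372 = 0.495743
  stratum B: (2800/6900)²·43.31²/616 = 0.501434
  stratum C: (300/6900)²·81.94²/56 = 0.226646
  stratum D: (200/6900)²·89.08²/22 = 0.30304
  stratum E: (1500/6900)²·97.05²/211 = 2.10957
V̂(ȳ_st) = 3.63643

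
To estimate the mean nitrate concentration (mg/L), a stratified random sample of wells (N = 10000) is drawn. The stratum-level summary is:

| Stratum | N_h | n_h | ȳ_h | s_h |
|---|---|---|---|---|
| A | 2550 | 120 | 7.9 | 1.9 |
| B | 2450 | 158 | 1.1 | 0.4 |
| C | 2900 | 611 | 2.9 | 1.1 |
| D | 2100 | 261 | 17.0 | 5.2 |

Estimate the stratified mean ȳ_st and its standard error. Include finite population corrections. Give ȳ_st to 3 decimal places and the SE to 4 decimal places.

ȳ_st = Σ W_h ȳ_h = (2550·7.9 + 2450·1.1 + 2900·2.9 + 2100·17.0)/10000 = 6.69500
V̂(ȳ_st) = Σ W_h² (1 − n_h/N_h) s_h²/n_h, with W_h = N_h/N and N = 10000:
  stratum A: (2550/10000)²·(1 − 120/2550)·1.9²/120 = 0.00186411
  stratum B: (2450/10000)²·(1 − 158/2450)·0.4²/158 = 5.68648e-05
  stratum C: (2900/10000)²·(1 − 611/2900)·1.1²/611 = 0.000131458
  stratum D: (2100/10000)²·(1 − 261/2100)·5.2²/261 = 0.00400099
V̂(ȳ_st) = 0.00605342
SE(ȳ_st) = √0.00605342 = 0.0778038

ȳ_st ≈ 6.695, SE ≈ 0.0778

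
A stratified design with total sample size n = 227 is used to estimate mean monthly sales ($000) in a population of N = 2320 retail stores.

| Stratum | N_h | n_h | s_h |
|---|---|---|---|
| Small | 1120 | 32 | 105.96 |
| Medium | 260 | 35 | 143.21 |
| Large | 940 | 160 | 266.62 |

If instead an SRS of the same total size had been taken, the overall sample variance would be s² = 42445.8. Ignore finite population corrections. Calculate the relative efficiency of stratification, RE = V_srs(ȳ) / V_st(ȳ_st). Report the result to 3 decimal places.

V̂(ȳ_st) = Σ W_h² s_h²/n_h, with W_h = N_h/N and N = 2320:
  stratum Small: (1120/2320)²·105.96²/32 = 81.77
  stratum Medium: (260/2320)²·143.21²/35 = 7.35952
  stratum Large: (940/2320)²·266.62²/160 = 72.9365
V_st = 162.066
V_srs = s²/n = 42445.8/227 = 186.986
Relative efficiency = V_srs / V_st = 186.986/162.066 = 1.1538

RE ≈ 1.154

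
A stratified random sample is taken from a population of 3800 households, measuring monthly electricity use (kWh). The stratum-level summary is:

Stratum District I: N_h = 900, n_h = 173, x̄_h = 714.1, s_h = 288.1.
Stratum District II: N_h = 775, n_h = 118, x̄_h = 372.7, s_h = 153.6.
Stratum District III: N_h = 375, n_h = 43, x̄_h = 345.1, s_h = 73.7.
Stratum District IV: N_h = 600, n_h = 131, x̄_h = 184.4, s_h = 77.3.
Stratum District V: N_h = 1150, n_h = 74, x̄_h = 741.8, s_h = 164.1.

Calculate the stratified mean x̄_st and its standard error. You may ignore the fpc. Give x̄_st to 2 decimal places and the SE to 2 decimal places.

x̄_st = Σ W_h x̄_h = (900·714.1 + 775·372.7 + 375·345.1 + 600·184.4 + 1150·741.8)/3800 = 532.80395
V̂(x̄_st) = Σ W_h² s_h²/n_h, with W_h = N_h/N and N = 3800:
  stratum District I: (900/3800)²·288.1²/173 = 26.9128
  stratum District II: (775/3800)²·153.6²/118 = 8.31642
  stratum District III: (375/3800)²·73.7²/43 = 1.23016
  stratum District IV: (600/3800)²·77.3²/131 = 1.13716
  stratum District V: (1150/3800)²·164.1²/74 = 33.3284
V̂(x̄_st) = 70.9249
SE(x̄_st) = √70.9249 = 8.42169

x̄_st ≈ 532.80, SE ≈ 8.42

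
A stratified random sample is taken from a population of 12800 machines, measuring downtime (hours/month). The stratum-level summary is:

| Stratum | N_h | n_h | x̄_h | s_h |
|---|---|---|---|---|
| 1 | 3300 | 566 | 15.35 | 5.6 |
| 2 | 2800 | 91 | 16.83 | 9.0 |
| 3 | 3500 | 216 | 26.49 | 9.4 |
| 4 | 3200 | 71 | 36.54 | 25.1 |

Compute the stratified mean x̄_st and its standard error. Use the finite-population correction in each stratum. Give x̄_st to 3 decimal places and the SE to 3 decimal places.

x̄_st = Σ W_h x̄_h = (3300·15.35 + 2800·16.83 + 3500·26.49 + 3200·36.54)/12800 = 24.01734
V̂(x̄_st) = Σ W_h² (1 − n_h/N_h) s_h²/n_h, with W_h = N_h/N and N = 12800:
  stratum 1: (3300/12800)²·(1 − 566/3300)·5.6²/566 = 0.00305107
  stratum 2: (2800/12800)²·(1 − 91/2800)·9.0²/91 = 0.0412089
  stratum 3: (3500/12800)²·(1 − 216/3500)·9.4²/216 = 0.0286981
  stratum 4: (3200/12800)²·(1 − 71/3200)·25.1²/71 = 0.542281
V̂(x̄_st) = 0.615239
SE(x̄_st) = √0.615239 = 0.784372

x̄_st ≈ 24.017, SE ≈ 0.784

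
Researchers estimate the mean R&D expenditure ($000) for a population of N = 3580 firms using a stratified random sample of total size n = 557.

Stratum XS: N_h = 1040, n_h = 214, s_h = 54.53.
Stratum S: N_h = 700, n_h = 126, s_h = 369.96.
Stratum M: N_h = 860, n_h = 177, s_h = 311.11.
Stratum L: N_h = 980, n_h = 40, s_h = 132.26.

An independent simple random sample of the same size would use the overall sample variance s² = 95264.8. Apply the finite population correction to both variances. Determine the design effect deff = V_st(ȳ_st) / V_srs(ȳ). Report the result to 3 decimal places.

V̂(ȳ_st) = Σ W_h² (1 − n_h/N_h) s_h²/n_h, with W_h = N_h/N and N = 3580:
  stratum XS: (1040/3580)²·(1 − 214/1040)·54.53²/214 = 0.931332
  stratum S: (700/3580)²·(1 − 126/700)·369.96²/126 = 34.0552
  stratum M: (860/3580)²·(1 − 177/860)·311.11²/177 = 25.0615
  stratum L: (980/3580)²·(1 − 40/980)·132.26²/40 = 31.4329
V_st = 91.481
V_srs = (1 − 557/3580)·95264.8/557 = 144.422
deff = V_st / V_srs = 91.481/144.422 = 0.6334

deff ≈ 0.633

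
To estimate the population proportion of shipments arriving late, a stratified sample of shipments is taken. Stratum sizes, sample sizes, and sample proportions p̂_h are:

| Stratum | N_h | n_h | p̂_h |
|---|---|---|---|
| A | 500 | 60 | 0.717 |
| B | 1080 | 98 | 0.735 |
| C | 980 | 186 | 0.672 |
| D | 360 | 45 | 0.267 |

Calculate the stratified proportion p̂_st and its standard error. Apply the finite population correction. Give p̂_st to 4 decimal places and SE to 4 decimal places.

N = 2920; stratum weights W_h = N_h/N.
p̂_st = Σ W_h p̂_h = (500·0.717 + 1080·0.735 + 980·0.672 + 360·0.267)/2920 = 0.65308
V̂(p̂_st) = Σ W_h² (1 − n_h/N_h) p̂_h(1−p̂_h)/(n_h−1):
  stratum A: (500/2920)²·(1 − 60/500)·0.717·0.283/59 = 8.87382e-05
  stratum B: (1080/2920)²·(1 − 98/1080)·0.735·0.265/97 = 0.000249765
  stratum C: (980/2920)²·(1 − 186/980)·0.672·0.328/185 = 0.000108731
  stratum D: (360/2920)²·(1 − 45/360)·0.267·0.733/44 = 5.91575e-05
V̂(p̂_st) = 0.000506391; SE = √V̂ = 0.0225031

p̂_st ≈ 0.6531, SE ≈ 0.0225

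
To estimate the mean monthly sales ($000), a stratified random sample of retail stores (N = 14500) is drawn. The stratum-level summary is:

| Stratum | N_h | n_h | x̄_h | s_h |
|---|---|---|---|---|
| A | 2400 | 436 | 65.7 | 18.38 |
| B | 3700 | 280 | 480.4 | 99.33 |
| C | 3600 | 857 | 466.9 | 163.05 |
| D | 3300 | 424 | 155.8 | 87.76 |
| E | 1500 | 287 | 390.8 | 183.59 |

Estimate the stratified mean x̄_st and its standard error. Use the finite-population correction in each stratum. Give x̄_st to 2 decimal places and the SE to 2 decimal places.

x̄_st = Σ W_h x̄_h = (2400·65.7 + 3700·480.4 + 3600·466.9 + 3300·155.8 + 1500·390.8)/14500 = 325.26483
V̂(x̄_st) = Σ W_h² (1 − n_h/N_h) s_h²/n_h, with W_h = N_h/N and N = 14500:
  stratum A: (2400/14500)²·(1 − 436/2400)·18.38²/436 = 0.0173709
  stratum B: (3700/14500)²·(1 − 280/3700)·99.33²/280 = 2.12078
  stratum C: (3600/14500)²·(1 − 857/3600)·163.05²/857 = 1.45698
  stratum D: (3300/14500)²·(1 − 424/3300)·87.76²/424 = 0.819963
  stratum E: (1500/14500)²·(1 − 287/1500)·183.59²/287 = 1.01632
V̂(x̄_st) = 5.43141
SE(x̄_st) = √5.43141 = 2.33054

x̄_st ≈ 325.26, SE ≈ 2.33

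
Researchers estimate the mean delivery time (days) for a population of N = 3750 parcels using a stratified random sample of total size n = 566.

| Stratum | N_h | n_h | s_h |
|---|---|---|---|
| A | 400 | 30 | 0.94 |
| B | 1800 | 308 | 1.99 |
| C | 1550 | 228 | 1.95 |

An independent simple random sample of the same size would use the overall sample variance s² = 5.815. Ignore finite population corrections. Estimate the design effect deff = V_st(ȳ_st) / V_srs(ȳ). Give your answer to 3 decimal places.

V̂(ȳ_st) = Σ W_h² s_h²/n_h, with W_h = N_h/N and N = 3750:
  stratum A: (400/3750)²·0.94²/30 = 0.000335113
  stratum B: (1800/3750)²·1.99²/308 = 0.00296236
  stratum C: (1550/3750)²·1.95²/228 = 0.00284928
V_st = 0.00614675
V_srs = s²/n = 5.815/566 = 0.0102739
deff = V_st / V_srs = 0.00614675/0.0102739 = 0.5983

deff ≈ 0.598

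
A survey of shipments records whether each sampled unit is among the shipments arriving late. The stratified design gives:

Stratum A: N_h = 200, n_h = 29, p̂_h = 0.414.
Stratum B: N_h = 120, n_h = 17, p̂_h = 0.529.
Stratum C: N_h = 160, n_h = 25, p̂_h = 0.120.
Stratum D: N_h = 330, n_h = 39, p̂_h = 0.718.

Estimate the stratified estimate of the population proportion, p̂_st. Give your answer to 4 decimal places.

N = 810; stratum weights W_h = N_h/N.
p̂_st = Σ W_h p̂_h = (200·0.414 + 120·0.529 + 160·0.120 + 330·0.718)/810 = 0.49681

p̂_st ≈ 0.4968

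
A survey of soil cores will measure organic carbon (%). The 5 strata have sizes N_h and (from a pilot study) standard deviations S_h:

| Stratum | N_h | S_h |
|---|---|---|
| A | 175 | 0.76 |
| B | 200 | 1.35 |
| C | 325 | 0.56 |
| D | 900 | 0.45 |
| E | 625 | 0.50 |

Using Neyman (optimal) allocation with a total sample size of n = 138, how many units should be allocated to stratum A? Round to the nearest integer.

Neyman allocation: n_h = n · N_h S_h / Σ N_i S_i, with n = 138.
  stratum A: N_h·S_h = 175·0.76 = 133.00
  stratum B: N_h·S_h = 200·1.35 = 270.00
  stratum C: N_h·S_h = 325·0.56 = 182.00
  stratum D: N_h·S_h = 900·0.45 = 405.00
  stratum E: N_h·S_h = 625·0.50 = 312.50
Σ N_h S_h = 1302.50
n for stratum A = 138·133.00/1302.50 = 14.091 → 14

14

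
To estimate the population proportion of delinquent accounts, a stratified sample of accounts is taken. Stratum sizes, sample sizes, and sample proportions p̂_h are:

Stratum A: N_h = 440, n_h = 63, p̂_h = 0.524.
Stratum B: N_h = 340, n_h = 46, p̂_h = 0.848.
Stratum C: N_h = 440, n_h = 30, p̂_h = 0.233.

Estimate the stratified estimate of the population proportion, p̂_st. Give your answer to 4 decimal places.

N = 1220; stratum weights W_h = N_h/N.
p̂_st = Σ W_h p̂_h = (440·0.524 + 340·0.848 + 440·0.233)/1220 = 0.50934

p̂_st ≈ 0.5093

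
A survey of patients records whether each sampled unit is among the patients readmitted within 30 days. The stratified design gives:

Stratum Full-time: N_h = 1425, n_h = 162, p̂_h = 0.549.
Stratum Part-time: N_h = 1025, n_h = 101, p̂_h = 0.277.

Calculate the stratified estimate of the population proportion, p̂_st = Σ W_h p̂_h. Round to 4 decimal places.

N = 2450; stratum weights W_h = N_h/N.
p̂_st = Σ W_h p̂_h = (1425·0.549 + 1025·0.277)/2450 = 0.43520

p̂_st ≈ 0.4352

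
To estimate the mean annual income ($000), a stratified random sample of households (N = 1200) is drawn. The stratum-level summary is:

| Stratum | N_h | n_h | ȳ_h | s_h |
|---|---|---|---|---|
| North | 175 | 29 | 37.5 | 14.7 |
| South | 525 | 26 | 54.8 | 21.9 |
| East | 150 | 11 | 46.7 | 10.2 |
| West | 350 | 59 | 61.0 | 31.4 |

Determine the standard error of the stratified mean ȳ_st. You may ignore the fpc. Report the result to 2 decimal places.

SE(ȳ_st) ≈ 2.29

V̂(ȳ_st) = Σ W_h² s_h²/n_h, with W_h = N_h/N and N = 1200:
  stratum North: (175/1200)²·14.7²/29 = 0.158471
  stratum South: (525/1200)²·21.9²/26 = 3.53078
  stratum East: (150/1200)²·10.2²/11 = 0.147784
  stratum West: (350/1200)²·31.4²/59 = 1.42161
V̂(ȳ_st) = 5.25865
SE(ȳ_st) = √5.25865 = 2.29317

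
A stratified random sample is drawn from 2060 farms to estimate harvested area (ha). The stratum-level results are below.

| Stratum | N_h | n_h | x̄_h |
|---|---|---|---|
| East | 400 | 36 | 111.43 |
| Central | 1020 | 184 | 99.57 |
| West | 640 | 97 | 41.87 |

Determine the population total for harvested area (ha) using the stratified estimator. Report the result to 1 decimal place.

τ̂_st ≈ 172930.2

τ̂_st = Σ N_h x̄_h = 400·111.43 + 1020·99.57 + 640·41.87 = 172930.2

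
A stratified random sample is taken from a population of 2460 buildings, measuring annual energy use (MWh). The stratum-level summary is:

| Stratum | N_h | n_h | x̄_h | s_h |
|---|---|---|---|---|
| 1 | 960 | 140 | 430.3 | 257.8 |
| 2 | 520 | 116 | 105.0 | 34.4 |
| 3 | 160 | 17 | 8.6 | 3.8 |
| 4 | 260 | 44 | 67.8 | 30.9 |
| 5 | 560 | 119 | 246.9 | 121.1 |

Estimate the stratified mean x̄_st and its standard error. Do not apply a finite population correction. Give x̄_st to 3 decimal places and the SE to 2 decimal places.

x̄_st = Σ W_h x̄_h = (960·430.3 + 520·105.0 + 160·8.6 + 260·67.8 + 560·246.9)/2460 = 254.04715
V̂(x̄_st) = Σ W_h² s_h²/n_h, with W_h = N_h/N and N = 2460:
  stratum 1: (960/2460)²·257.8²/140 = 72.2953
  stratum 2: (520/2460)²·34.4²/116 = 0.455822
  stratum 3: (160/2460)²·3.8²/17 = 0.00359325
  stratum 4: (260/2460)²·30.9²/44 = 0.242405
  stratum 5: (560/2460)²·121.1²/119 = 6.38627
V̂(x̄_st) = 79.3834
SE(x̄_st) = √79.3834 = 8.90974

x̄_st ≈ 254.047, SE ≈ 8.91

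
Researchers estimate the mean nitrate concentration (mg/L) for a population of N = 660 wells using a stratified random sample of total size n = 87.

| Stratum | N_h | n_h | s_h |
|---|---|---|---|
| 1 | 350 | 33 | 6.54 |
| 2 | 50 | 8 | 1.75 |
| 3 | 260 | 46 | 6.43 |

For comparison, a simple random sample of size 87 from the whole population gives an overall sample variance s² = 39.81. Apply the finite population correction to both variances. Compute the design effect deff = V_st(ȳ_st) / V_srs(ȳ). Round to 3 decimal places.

V̂(ȳ_st) = Σ W_h² (1 − n_h/N_h) s_h²/n_h, with W_h = N_h/N and N = 660:
  stratum 1: (350/660)²·(1 − 33/350)·6.54²/33 = 0.330127
  stratum 2: (50/660)²·(1 − 8/50)·1.75²/8 = 0.00184551
  stratum 3: (260/660)²·(1 − 46/260)·6.43²/46 = 0.114806
V_st = 0.446778
V_srs = (1 − 87/660)·39.81/87 = 0.397268
deff = V_st / V_srs = 0.446778/0.397268 = 1.1246

deff ≈ 1.125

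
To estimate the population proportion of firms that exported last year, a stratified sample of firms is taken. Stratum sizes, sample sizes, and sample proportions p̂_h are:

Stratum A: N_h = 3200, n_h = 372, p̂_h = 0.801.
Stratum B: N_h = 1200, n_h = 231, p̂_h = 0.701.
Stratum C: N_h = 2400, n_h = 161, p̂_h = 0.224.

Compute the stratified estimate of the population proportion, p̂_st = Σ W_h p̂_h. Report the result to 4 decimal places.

N = 6800; stratum weights W_h = N_h/N.
p̂_st = Σ W_h p̂_h = (3200·0.801 + 1200·0.701 + 2400·0.224)/6800 = 0.57971

p̂_st ≈ 0.5797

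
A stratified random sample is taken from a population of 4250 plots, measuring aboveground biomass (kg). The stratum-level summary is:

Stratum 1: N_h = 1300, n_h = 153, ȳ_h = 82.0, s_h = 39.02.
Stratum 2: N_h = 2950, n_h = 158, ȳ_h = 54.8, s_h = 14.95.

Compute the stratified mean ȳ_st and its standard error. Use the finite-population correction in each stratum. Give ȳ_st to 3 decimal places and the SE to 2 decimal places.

ȳ_st ≈ 63.120, SE ≈ 1.21

ȳ_st = Σ W_h ȳ_h = (1300·82.0 + 2950·54.8)/4250 = 63.12000
V̂(ȳ_st) = Σ W_h² (1 − n_h/N_h) s_h²/n_h, with W_h = N_h/N and N = 4250:
  stratum 1: (1300/4250)²·(1 − 153/1300)·39.02²/153 = 0.821508
  stratum 2: (2950/4250)²·(1 − 158/2950)·14.95²/158 = 0.645037
V̂(ȳ_st) = 1.46655
SE(ȳ_st) = √1.46655 = 1.21101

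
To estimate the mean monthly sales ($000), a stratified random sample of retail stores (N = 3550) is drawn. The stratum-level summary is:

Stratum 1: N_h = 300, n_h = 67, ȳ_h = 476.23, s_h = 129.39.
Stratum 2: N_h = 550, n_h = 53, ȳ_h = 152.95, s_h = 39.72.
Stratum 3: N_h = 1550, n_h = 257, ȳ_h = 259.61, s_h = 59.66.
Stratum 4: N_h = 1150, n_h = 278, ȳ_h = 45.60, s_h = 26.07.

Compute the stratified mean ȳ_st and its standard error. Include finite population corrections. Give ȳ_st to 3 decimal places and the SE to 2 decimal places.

ȳ_st ≈ 192.064, SE ≈ 2.10

ȳ_st = Σ W_h ȳ_h = (300·476.23 + 550·152.95 + 1550·259.61 + 1150·45.60)/3550 = 192.06394
V̂(ȳ_st) = Σ W_h² (1 − n_h/N_h) s_h²/n_h, with W_h = N_h/N and N = 3550:
  stratum 1: (300/3550)²·(1 − 67/300)·129.39²/67 = 1.38595
  stratum 2: (550/3550)²·(1 − 53/550)·39.72²/53 = 0.645662
  stratum 3: (1550/3550)²·(1 − 257/1550)·59.66²/257 = 2.20245
  stratum 4: (1150/3550)²·(1 − 278/1150)·26.07²/278 = 0.194534
V̂(ȳ_st) = 4.4286
SE(ȳ_st) = √4.4286 = 2.10442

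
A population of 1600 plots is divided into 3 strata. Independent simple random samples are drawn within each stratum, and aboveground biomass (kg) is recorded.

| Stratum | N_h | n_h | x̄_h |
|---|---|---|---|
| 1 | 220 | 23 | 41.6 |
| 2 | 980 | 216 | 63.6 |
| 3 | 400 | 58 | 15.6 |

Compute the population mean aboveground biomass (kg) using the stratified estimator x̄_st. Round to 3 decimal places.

x̄_st ≈ 48.575

N = Σ N_h = 1600. Stratum weights W_h = N_h/N.
x̄_st = (220·41.6 + 980·63.6 + 400·15.6) / 1600 = 48.57500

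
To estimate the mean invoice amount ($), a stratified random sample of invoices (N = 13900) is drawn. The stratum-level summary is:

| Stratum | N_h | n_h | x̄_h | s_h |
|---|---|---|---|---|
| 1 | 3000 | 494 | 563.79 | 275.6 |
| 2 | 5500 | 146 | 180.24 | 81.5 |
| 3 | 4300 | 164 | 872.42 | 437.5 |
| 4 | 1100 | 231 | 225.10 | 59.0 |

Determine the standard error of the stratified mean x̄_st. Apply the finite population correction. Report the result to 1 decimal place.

SE(x̄_st) ≈ 11.0

V̂(x̄_st) = Σ W_h² (1 − n_h/N_h) s_h²/n_h, with W_h = N_h/N and N = 13900:
  stratum 1: (3000/13900)²·(1 − 494/3000)·275.6²/494 = 5.9828
  stratum 2: (5500/13900)²·(1 − 146/5500)·81.5²/146 = 6.93384
  stratum 3: (4300/13900)²·(1 − 164/4300)·437.5²/164 = 107.432
  stratum 4: (1100/13900)²·(1 − 231/1100)·59.0²/231 = 0.0745547
V̂(x̄_st) = 120.423
SE(x̄_st) = √120.423 = 10.9737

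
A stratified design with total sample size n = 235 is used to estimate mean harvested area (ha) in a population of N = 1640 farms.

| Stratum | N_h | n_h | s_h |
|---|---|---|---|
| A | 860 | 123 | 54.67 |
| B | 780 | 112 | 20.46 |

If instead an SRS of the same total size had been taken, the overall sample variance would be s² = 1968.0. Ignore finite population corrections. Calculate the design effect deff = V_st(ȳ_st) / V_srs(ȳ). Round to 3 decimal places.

deff ≈ 0.899

V̂(ȳ_st) = Σ W_h² s_h²/n_h, with W_h = N_h/N and N = 1640:
  stratum A: (860/1640)²·54.67²/123 = 6.68193
  stratum B: (780/1640)²·20.46²/112 = 0.845463
V_st = 7.5274
V_srs = s²/n = 1968.0/235 = 8.37447
deff = V_st / V_srs = 7.5274/8.37447 = 0.8989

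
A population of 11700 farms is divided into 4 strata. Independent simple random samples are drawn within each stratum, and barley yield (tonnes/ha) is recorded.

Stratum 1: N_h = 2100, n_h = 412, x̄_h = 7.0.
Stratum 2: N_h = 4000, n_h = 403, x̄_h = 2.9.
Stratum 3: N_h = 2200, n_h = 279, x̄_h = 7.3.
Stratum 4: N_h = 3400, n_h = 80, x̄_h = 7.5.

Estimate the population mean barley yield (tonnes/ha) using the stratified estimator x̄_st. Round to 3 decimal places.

N = Σ N_h = 11700. Stratum weights W_h = N_h/N.
x̄_st = (2100·7.0 + 4000·2.9 + 2200·7.3 + 3400·7.5) / 11700 = 5.80000

x̄_st ≈ 5.800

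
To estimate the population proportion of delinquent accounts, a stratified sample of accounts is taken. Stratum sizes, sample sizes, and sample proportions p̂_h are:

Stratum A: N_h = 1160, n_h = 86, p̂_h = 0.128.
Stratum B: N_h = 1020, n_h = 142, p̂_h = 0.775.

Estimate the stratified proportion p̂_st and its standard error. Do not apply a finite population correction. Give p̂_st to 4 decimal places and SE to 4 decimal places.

p̂_st ≈ 0.4307, SE ≈ 0.0253

N = 2180; stratum weights W_h = N_h/N.
p̂_st = Σ W_h p̂_h = (1160·0.128 + 1020·0.775)/2180 = 0.43072
V̂(p̂_st) = Σ W_h² p̂_h(1−p̂_h)/(n_h−1):
  stratum A: (1160/2180)²·0.128·0.872/85 = 0.000371801
  stratum B: (1020/2180)²·0.775·0.225/141 = 0.00027074
V̂(p̂_st) = 0.000642541; SE = √V̂ = 0.0253484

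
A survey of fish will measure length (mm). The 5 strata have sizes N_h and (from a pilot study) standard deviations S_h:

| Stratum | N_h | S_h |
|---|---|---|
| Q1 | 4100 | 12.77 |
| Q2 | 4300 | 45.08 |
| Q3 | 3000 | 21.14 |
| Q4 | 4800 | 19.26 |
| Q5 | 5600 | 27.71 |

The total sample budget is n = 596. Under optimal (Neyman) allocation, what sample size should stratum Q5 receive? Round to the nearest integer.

166

Neyman allocation: n_h = n · N_h S_h / Σ N_i S_i, with n = 596.
  stratum Q1: N_h·S_h = 4100·12.77 = 52357.00
  stratum Q2: N_h·S_h = 4300·45.08 = 193844.00
  stratum Q3: N_h·S_h = 3000·21.14 = 63420.00
  stratum Q4: N_h·S_h = 4800·19.26 = 92448.00
  stratum Q5: N_h·S_h = 5600·27.71 = 155176.00
Σ N_h S_h = 557245.00
n for stratum Q5 = 596·155176.00/557245.00 = 165.968 → 166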